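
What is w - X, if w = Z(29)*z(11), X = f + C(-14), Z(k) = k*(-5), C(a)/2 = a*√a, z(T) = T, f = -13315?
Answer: 11720 + 28*I*√14 ≈ 11720.0 + 104.77*I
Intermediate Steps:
C(a) = 2*a^(3/2) (C(a) = 2*(a*√a) = 2*a^(3/2))
Z(k) = -5*k
X = -13315 - 28*I*√14 (X = -13315 + 2*(-14)^(3/2) = -13315 + 2*(-14*I*√14) = -13315 - 28*I*√14 ≈ -13315.0 - 104.77*I)
w = -1595 (w = -5*29*11 = -145*11 = -1595)
w - X = -1595 - (-13315 - 28*I*√14) = -1595 + (13315 + 28*I*√14) = 11720 + 28*I*√14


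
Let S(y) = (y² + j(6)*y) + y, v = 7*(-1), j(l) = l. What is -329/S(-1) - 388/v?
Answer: 4631/42 ≈ 110.26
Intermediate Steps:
v = -7
S(y) = y² + 7*y (S(y) = (y² + 6*y) + y = y² + 7*y)
-329/S(-1) - 388/v = -329*(-1/(7 - 1)) - 388/(-7) = -329/((-1*6)) - 388*(-⅐) = -329/(-6) + 388/7 = -329*(-⅙) + 388/7 = 329/6 + 388/7 = 4631/42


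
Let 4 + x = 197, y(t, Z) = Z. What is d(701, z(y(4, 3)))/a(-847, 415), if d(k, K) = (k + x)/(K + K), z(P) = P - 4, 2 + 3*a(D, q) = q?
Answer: -1341/413 ≈ -3.2470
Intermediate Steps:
a(D, q) = -2/3 + q/3
x = 193 (x = -4 + 197 = 193)
z(P) = -4 + P
d(k, K) = (193 + k)/(2*K) (d(k, K) = (k + 193)/(K + K) = (193 + k)/((2*K)) = (193 + k)*(1/(2*K)) = (193 + k)/(2*K))
d(701, z(y(4, 3)))/a(-847, 415) = ((193 + 701)/(2*(-4 + 3)))/(-2/3 + (1/3)*415) = ((1/2)*894/(-1))/(-2/3 + 415/3) = ((1/2)*(-1)*894)/(413/3) = -447*3/413 = -1341/413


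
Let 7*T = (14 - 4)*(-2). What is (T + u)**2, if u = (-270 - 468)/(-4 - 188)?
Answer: 48841/50176 ≈ 0.97339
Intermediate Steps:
T = -20/7 (T = ((14 - 4)*(-2))/7 = (10*(-2))/7 = (1/7)*(-20) = -20/7 ≈ -2.8571)
u = 123/32 (u = -738/(-192) = -738*(-1/192) = 123/32 ≈ 3.8438)
(T + u)**2 = (-20/7 + 123/32)**2 = (221/224)**2 = 48841/50176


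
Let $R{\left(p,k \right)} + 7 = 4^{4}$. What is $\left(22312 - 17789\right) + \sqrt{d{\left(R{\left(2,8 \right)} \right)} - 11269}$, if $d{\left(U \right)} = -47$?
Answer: $4523 + 2 i \sqrt{2829} \approx 4523.0 + 106.38 i$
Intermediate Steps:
$R{\left(p,k \right)} = 249$ ($R{\left(p,k \right)} = -7 + 4^{4} = -7 + 256 = 249$)
$\left(22312 - 17789\right) + \sqrt{d{\left(R{\left(2,8 \right)} \right)} - 11269} = \left(22312 - 17789\right) + \sqrt{-47 - 11269} = 4523 + \sqrt{-11316} = 4523 + 2 i \sqrt{2829}$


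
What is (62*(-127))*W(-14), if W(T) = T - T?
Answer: 0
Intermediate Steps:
W(T) = 0
(62*(-127))*W(-14) = (62*(-127))*0 = -7874*0 = 0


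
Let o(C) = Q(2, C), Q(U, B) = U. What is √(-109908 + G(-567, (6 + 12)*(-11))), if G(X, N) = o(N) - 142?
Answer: 4*I*√6878 ≈ 331.73*I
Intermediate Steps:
o(C) = 2
G(X, N) = -140 (G(X, N) = 2 - 142 = -140)
√(-109908 + G(-567, (6 + 12)*(-11))) = √(-109908 - 140) = √(-110048) = 4*I*√6878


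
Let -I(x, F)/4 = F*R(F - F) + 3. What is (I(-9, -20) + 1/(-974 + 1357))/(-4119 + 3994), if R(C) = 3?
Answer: -3493/1915 ≈ -1.8240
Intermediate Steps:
I(x, F) = -12 - 12*F (I(x, F) = -4*(F*3 + 3) = -4*(3*F + 3) = -4*(3 + 3*F) = -12 - 12*F)
(I(-9, -20) + 1/(-974 + 1357))/(-4119 + 3994) = ((-12 - 12*(-20)) + 1/(-974 + 1357))/(-4119 + 3994) = ((-12 + 240) + 1/383)/(-125) = (228 + 1/383)*(-1/125) = (87325/383)*(-1/125) = -3493/1915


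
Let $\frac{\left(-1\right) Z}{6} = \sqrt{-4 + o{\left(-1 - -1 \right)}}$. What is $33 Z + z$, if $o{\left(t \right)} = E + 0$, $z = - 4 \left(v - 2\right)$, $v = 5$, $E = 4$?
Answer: $-12$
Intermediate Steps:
$z = -12$ ($z = - 4 \left(5 - 2\right) = \left(-4\right) 3 = -12$)
$o{\left(t \right)} = 4$ ($o{\left(t \right)} = 4 + 0 = 4$)
$Z = 0$ ($Z = - 6 \sqrt{-4 + 4} = - 6 \sqrt{0} = \left(-6\right) 0 = 0$)
$33 Z + z = 33 \cdot 0 - 12 = 0 - 12 = -12$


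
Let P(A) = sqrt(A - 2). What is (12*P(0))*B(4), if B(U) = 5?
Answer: 60*I*sqrt(2) ≈ 84.853*I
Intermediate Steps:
P(A) = sqrt(-2 + A)
(12*P(0))*B(4) = (12*sqrt(-2 + 0))*5 = (12*sqrt(-2))*5 = (12*(I*sqrt(2)))*5 = (12*I*sqrt(2))*5 = 60*I*sqrt(2)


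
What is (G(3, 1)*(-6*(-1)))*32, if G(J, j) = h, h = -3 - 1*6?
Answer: -1728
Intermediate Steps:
h = -9 (h = -3 - 6 = -9)
G(J, j) = -9
(G(3, 1)*(-6*(-1)))*32 = -(-54)*(-1)*32 = -9*6*32 = -54*32 = -1728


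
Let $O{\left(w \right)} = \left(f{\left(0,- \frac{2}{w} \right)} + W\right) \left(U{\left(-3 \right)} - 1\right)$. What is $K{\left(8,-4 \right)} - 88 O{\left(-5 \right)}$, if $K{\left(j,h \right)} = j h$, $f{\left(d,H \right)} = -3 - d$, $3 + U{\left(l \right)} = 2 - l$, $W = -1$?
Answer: $320$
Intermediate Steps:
$U{\left(l \right)} = -1 - l$ ($U{\left(l \right)} = -3 - \left(-2 + l\right) = -1 - l$)
$K{\left(j,h \right)} = h j$
$O{\left(w \right)} = -4$ ($O{\left(w \right)} = \left(\left(-3 - 0\right) - 1\right) \left(\left(-1 - -3\right) - 1\right) = \left(\left(-3 + 0\right) - 1\right) \left(\left(-1 + 3\right) - 1\right) = \left(-3 - 1\right) \left(2 - 1\right) = \left(-4\right) 1 = -4$)
$K{\left(8,-4 \right)} - 88 O{\left(-5 \right)} = \left(-4\right) 8 - -352 = -32 + 352 = 320$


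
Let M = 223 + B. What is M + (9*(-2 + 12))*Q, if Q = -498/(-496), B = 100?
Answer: 51257/124 ≈ 413.36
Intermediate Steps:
M = 323 (M = 223 + 100 = 323)
Q = 249/248 (Q = -498*(-1/496) = 249/248 ≈ 1.0040)
M + (9*(-2 + 12))*Q = 323 + (9*(-2 + 12))*(249/248) = 323 + (9*10)*(249/248) = 323 + 90*(249/248) = 323 + 11205/124 = 51257/124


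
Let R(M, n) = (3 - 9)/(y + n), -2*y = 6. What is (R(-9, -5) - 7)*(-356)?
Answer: 2225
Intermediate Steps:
y = -3 (y = -1/2*6 = -3)
R(M, n) = -6/(-3 + n) (R(M, n) = (3 - 9)/(-3 + n) = -6/(-3 + n))
(R(-9, -5) - 7)*(-356) = (-6/(-3 - 5) - 7)*(-356) = (-6/(-8) - 7)*(-356) = (-6*(-1/8) - 7)*(-356) = (3/4 - 7)*(-356) = -25/4*(-356) = 2225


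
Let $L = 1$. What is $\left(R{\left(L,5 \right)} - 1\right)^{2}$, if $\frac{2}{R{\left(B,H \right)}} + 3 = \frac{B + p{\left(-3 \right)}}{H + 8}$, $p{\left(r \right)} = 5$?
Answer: $\frac{3481}{1089} \approx 3.1965$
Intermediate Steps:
$R{\left(B,H \right)} = \frac{2}{-3 + \frac{5 + B}{8 + H}}$ ($R{\left(B,H \right)} = \frac{2}{-3 + \frac{B + 5}{H + 8}} = \frac{2}{-3 + \frac{5 + B}{8 + H}}$)
$\left(R{\left(L,5 \right)} - 1\right)^{2} = \left(\frac{2 \left(8 + 5\right)}{-19 + 1 - 15} - 1\right)^{2} = \left(2 \frac{1}{-19 + 1 - 15} \cdot 13 - 1\right)^{2} = \left(2 \frac{1}{-33} \cdot 13 - 1\right)^{2} = \left(2 \left(- \frac{1}{33}\right) 13 - 1\right)^{2} = \left(- \frac{26}{33} - 1\right)^{2} = \left(- \frac{59}{33}\right)^{2} = \frac{3481}{1089}$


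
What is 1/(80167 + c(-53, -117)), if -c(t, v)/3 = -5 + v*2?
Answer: 1/80884 ≈ 1.2363e-5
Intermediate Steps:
c(t, v) = 15 - 6*v (c(t, v) = -3*(-5 + v*2) = -3*(-5 + 2*v) = 15 - 6*v)
1/(80167 + c(-53, -117)) = 1/(80167 + (15 - 6*(-117))) = 1/(80167 + (15 + 702)) = 1/(80167 + 717) = 1/80884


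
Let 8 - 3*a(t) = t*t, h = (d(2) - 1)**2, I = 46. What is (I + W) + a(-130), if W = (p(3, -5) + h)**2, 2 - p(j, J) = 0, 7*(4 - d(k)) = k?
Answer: -39594311/7203 ≈ -5496.9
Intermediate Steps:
d(k) = 4 - k/7
p(j, J) = 2 (p(j, J) = 2 - 1*0 = 2 + 0 = 2)
h = 361/49 (h = ((4 - 1/7*2) - 1)**2 = ((4 - 2/7) - 1)**2 = (26/7 - 1)**2 = (19/7)**2 = 361/49 ≈ 7.3673)
a(t) = 8/3 - t**2/3 (a(t) = 8/3 - t*t/3 = 8/3 - t**2/3)
W = 210681/2401 (W = (2 + 361/49)**2 = (459/49)**2 = 210681/2401 ≈ 87.747)
(I + W) + a(-130) = (46 + 210681/2401) + (8/3 - 1/3*(-130)**2) = 321127/2401 + (8/3 - 1/3*16900) = 321127/2401 + (8/3 - 16900/3) = 321127/2401 - 16892/3 = -39594311/7203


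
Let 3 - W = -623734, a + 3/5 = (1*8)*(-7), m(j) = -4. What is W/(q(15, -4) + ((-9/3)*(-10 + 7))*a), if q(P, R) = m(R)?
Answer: -3118685/2567 ≈ -1214.9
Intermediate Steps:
q(P, R) = -4
a = -283/5 (a = -⅗ + (1*8)*(-7) = -⅗ + 8*(-7) = -⅗ - 56 = -283/5 ≈ -56.600)
W = 623737 (W = 3 - 1*(-623734) = 3 + 623734 = 623737)
W/(q(15, -4) + ((-9/3)*(-10 + 7))*a) = 623737/(-4 + ((-9/3)*(-10 + 7))*(-283/5)) = 623737/(-4 + (-9*⅓*(-3))*(-283/5)) = 623737/(-4 - 3*(-3)*(-283/5)) = 623737/(-4 + 9*(-283/5)) = 623737/(-4 - 2547/5) = 623737/(-2567/5) = 623737*(-5/2567) = -3118685/2567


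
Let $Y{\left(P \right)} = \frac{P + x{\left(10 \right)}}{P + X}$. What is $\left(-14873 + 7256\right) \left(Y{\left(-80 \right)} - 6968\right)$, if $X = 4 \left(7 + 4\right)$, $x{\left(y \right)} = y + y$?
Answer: $53062561$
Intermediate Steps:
$x{\left(y \right)} = 2 y$
$X = 44$ ($X = 4 \cdot 11 = 44$)
$Y{\left(P \right)} = \frac{20 + P}{44 + P}$ ($Y{\left(P \right)} = \frac{P + 2 \cdot 10}{P + 44} = \frac{P + 20}{44 + P} = \frac{20 + P}{44 + P}$)
$\left(-14873 + 7256\right) \left(Y{\left(-80 \right)} - 6968\right) = \left(-14873 + 7256\right) \left(\frac{20 - 80}{44 - 80} - 6968\right) = - 7617 \left(\frac{1}{-36} \left(-60\right) - 6968\right) = - 7617 \left(\left(- \frac{1}{36}\right) \left(-60\right) - 6968\right) = - 7617 \left(\frac{5}{3} - 6968\right) = \left(-7617\right) \left(- \frac{20899}{3}\right) = 53062561$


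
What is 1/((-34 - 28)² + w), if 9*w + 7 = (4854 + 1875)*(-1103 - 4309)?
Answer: -9/36382759 ≈ -2.4737e-7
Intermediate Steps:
w = -36417355/9 (w = -7/9 + ((4854 + 1875)*(-1103 - 4309))/9 = -7/9 + (6729*(-5412))/9 = -7/9 + (⅑)*(-36417348) = -7/9 - 4046372 = -36417355/9 ≈ -4.0464e+6)
1/((-34 - 28)² + w) = 1/((-34 - 28)² - 36417355/9) = 1/((-62)² - 36417355/9) = 1/(3844 - 36417355/9) = 1/(-36382759/9) = -9/36382759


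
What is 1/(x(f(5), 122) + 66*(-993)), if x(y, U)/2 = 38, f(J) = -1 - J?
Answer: -1/65462 ≈ -1.5276e-5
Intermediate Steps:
x(y, U) = 76 (x(y, U) = 2*38 = 76)
1/(x(f(5), 122) + 66*(-993)) = 1/(76 + 66*(-993)) = 1/(76 - 65538) = 1/(-65462) = -1/65462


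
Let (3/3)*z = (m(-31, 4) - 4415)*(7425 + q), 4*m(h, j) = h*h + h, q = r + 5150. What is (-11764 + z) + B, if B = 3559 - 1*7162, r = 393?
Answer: -54254027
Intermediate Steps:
q = 5543 (q = 393 + 5150 = 5543)
B = -3603 (B = 3559 - 7162 = -3603)
m(h, j) = h/4 + h²/4 (m(h, j) = (h*h + h)/4 = (h² + h)/4 = (h + h²)/4 = h/4 + h²/4)
z = -54238660 (z = ((¼)*(-31)*(1 - 31) - 4415)*(7425 + 5543) = ((¼)*(-31)*(-30) - 4415)*12968 = (465/2 - 4415)*12968 = -8365/2*12968 = -54238660)
(-11764 + z) + B = (-11764 - 54238660) - 3603 = -54250424 - 3603 = -54254027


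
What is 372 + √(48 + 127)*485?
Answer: 372 + 2425*√7 ≈ 6787.9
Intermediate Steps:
372 + √(48 + 127)*485 = 372 + √175*485 = 372 + (5*√7)*485 = 372 + 2425*√7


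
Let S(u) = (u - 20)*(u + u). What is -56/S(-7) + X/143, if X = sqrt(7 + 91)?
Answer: -4/27 + 7*sqrt(2)/143 ≈ -0.078921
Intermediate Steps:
X = 7*sqrt(2) (X = sqrt(98) = 7*sqrt(2) ≈ 9.8995)
S(u) = 2*u*(-20 + u) (S(u) = (-20 + u)*(2*u) = 2*u*(-20 + u))
-56/S(-7) + X/143 = -56*(-1/(14*(-20 - 7))) + (7*sqrt(2))/143 = -56/(2*(-7)*(-27)) + (7*sqrt(2))*(1/143) = -56/378 + 7*sqrt(2)/143 = -56*1/378 + 7*sqrt(2)/143 = -4/27 + 7*sqrt(2)/143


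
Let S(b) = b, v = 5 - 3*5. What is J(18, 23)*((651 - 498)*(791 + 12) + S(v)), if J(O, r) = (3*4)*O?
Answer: 26535384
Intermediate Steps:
J(O, r) = 12*O
v = -10 (v = 5 - 15 = -10)
J(18, 23)*((651 - 498)*(791 + 12) + S(v)) = (12*18)*((651 - 498)*(791 + 12) - 10) = 216*(153*803 - 10) = 216*(122859 - 10) = 216*122849 = 26535384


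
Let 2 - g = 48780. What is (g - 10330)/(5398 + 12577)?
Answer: -59108/17975 ≈ -3.2883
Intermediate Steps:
g = -48778 (g = 2 - 1*48780 = 2 - 48780 = -48778)
(g - 10330)/(5398 + 12577) = (-48778 - 10330)/(5398 + 12577) = -59108/17975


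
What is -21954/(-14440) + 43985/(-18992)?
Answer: -27274129/34280560 ≈ -0.79562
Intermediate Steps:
-21954/(-14440) + 43985/(-18992) = -21954*(-1/14440) + 43985*(-1/18992) = 10977/7220 - 43985/18992 = -27274129/34280560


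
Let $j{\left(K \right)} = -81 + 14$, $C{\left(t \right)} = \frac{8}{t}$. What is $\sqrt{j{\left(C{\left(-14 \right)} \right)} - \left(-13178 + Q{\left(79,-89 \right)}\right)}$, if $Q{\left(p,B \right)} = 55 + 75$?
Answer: $\sqrt{12981} \approx 113.93$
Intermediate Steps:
$Q{\left(p,B \right)} = 130$
$j{\left(K \right)} = -67$
$\sqrt{j{\left(C{\left(-14 \right)} \right)} - \left(-13178 + Q{\left(79,-89 \right)}\right)} = \sqrt{-67 + \left(13178 - 130\right)} = \sqrt{-67 + 13048} = \sqrt{12981}$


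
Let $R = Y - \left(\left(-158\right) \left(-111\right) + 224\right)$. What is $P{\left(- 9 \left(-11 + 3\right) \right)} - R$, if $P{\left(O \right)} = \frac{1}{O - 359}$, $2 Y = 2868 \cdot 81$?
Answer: $- \frac{28238505}{287} \approx -98392.0$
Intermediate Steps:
$Y = 116154$ ($Y = \frac{2868 \cdot 81}{2} = \frac{1}{2} \cdot 232308 = 116154$)
$R = 98392$ ($R = 116154 - \left(\left(-158\right) \left(-111\right) + 224\right) = 116154 - \left(17538 + 224\right) = 116154 - 17762 = 98392$)
$P{\left(O \right)} = \frac{1}{-359 + O}$
$P{\left(- 9 \left(-11 + 3\right) \right)} - R = \frac{1}{-359 - 9 \left(-11 + 3\right)} - 98392 = \frac{1}{-359 - -72} - 98392 = \frac{1}{-359 + 72} - 98392 = \frac{1}{-287} - 98392 = - \frac{1}{287} - 98392 = - \frac{28238505}{287}$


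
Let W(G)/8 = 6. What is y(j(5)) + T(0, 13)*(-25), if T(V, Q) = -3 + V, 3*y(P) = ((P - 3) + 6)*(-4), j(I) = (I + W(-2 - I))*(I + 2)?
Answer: -1271/3 ≈ -423.67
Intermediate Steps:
W(G) = 48 (W(G) = 8*6 = 48)
j(I) = (2 + I)*(48 + I) (j(I) = (I + 48)*(I + 2) = (48 + I)*(2 + I) = (2 + I)*(48 + I))
y(P) = -4 - 4*P/3 (y(P) = (((P - 3) + 6)*(-4))/3 = (((-3 + P) + 6)*(-4))/3 = ((3 + P)*(-4))/3 = (-12 - 4*P)/3 = -4 - 4*P/3)
y(j(5)) + T(0, 13)*(-25) = (-4 - 4*(96 + 5² + 50*5)/3) + (-3 + 0)*(-25) = (-4 - 4*(96 + 25 + 250)/3) - 3*(-25) = (-4 - 4/3*371) + 75 = (-4 - 1484/3) + 75 = -1496/3 + 75 = -1271/3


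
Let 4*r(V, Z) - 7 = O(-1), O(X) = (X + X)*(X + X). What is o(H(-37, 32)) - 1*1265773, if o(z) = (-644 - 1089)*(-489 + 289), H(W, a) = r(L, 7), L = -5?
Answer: -919173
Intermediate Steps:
O(X) = 4*X**2 (O(X) = (2*X)*(2*X) = 4*X**2)
r(V, Z) = 11/4 (r(V, Z) = 7/4 + (4*(-1)**2)/4 = 7/4 + (4*1)/4 = 7/4 + (1/4)*4 = 7/4 + 1 = 11/4)
H(W, a) = 11/4
o(z) = 346600 (o(z) = -1733*(-200) = 346600)
o(H(-37, 32)) - 1*1265773 = 346600 - 1*1265773 = 346600 - 1265773 = -919173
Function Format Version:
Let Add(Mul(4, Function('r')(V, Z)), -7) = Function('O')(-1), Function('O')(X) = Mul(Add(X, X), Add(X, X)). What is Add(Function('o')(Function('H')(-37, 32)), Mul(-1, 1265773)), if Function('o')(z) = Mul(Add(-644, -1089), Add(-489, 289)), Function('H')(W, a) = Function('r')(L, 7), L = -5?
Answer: -919173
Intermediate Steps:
Function('O')(X) = Mul(4, Pow(X, 2)) (Function('O')(X) = Mul(Mul(2, X), Mul(2, X)) = Mul(4, Pow(X, 2)))
Function('r')(V, Z) = Rational(11, 4) (Function('r')(V, Z) = Add(Rational(7, 4), Mul(Rational(1, 4), Mul(4, Pow(-1, 2)))) = Add(Rational(7, 4), Mul(Rational(1, 4), Mul(4, 1))) = Add(Rational(7, 4), Mul(Rational(1, 4), 4)) = Add(Rational(7, 4), 1) = Rational(11, 4))
Function('H')(W, a) = Rational(11, 4)
Function('o')(z) = 346600 (Function('o')(z) = Mul(-1733, -200) = 346600)
Add(Function('o')(Function('H')(-37, 32)), Mul(-1, 1265773)) = Add(346600, Mul(-1, 1265773)) = Add(346600, -1265773) = -919173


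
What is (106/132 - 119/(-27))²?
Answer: 9579025/352836 ≈ 27.149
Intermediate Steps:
(106/132 - 119/(-27))² = (106*(1/132) - 119*(-1/27))² = (53/66 + 119/27)² = (3095/594)² = 9579025/352836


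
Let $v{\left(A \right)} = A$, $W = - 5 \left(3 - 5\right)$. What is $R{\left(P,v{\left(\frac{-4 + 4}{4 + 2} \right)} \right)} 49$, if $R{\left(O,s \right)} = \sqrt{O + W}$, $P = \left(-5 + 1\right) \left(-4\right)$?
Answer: $49 \sqrt{26} \approx 249.85$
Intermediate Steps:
$W = 10$ ($W = \left(-5\right) \left(-2\right) = 10$)
$P = 16$ ($P = \left(-4\right) \left(-4\right) = 16$)
$R{\left(O,s \right)} = \sqrt{10 + O}$ ($R{\left(O,s \right)} = \sqrt{O + 10} = \sqrt{10 + O}$)
$R{\left(P,v{\left(\frac{-4 + 4}{4 + 2} \right)} \right)} 49 = \sqrt{10 + 16} \cdot 49 = \sqrt{26} \cdot 49 = 49 \sqrt{26}$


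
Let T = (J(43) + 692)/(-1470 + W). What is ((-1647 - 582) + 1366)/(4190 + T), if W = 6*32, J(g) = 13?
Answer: -367638/1784705 ≈ -0.20599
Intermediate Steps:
W = 192
T = -235/426 (T = (13 + 692)/(-1470 + 192) = 705/(-1278) = 705*(-1/1278) = -235/426 ≈ -0.55164)
((-1647 - 582) + 1366)/(4190 + T) = ((-1647 - 582) + 1366)/(4190 - 235/426) = (-2229 + 1366)/(1784705/426) = -863*426/1784705 = -367638/1784705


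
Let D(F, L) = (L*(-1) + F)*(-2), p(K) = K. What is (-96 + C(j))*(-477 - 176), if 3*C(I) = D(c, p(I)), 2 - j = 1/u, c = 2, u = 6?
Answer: 564845/9 ≈ 62761.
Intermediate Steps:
j = 11/6 (j = 2 - 1/6 = 2 - 1*⅙ = 2 - ⅙ = 11/6 ≈ 1.8333)
D(F, L) = -2*F + 2*L (D(F, L) = (-L + F)*(-2) = (F - L)*(-2) = -2*F + 2*L)
C(I) = -4/3 + 2*I/3 (C(I) = (-2*2 + 2*I)/3 = (-4 + 2*I)/3 = -4/3 + 2*I/3)
(-96 + C(j))*(-477 - 176) = (-96 + (-4/3 + (⅔)*(11/6)))*(-477 - 176) = (-96 + (-4/3 + 11/9))*(-653) = (-96 - ⅑)*(-653) = -865/9*(-653) = 564845/9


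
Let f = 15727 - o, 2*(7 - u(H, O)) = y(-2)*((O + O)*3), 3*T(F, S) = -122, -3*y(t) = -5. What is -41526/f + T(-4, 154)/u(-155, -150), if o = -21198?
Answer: -98810396/83856675 ≈ -1.1783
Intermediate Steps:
y(t) = 5/3 (y(t) = -⅓*(-5) = 5/3)
T(F, S) = -122/3 (T(F, S) = (⅓)*(-122) = -122/3)
u(H, O) = 7 - 5*O (u(H, O) = 7 - 5*(O + O)*3/6 = 7 - 5*(2*O)*3/6 = 7 - 5*6*O/6 = 7 - 5*O)
f = 36925 (f = 15727 - 1*(-21198) = 15727 + 21198 = 36925)
-41526/f + T(-4, 154)/u(-155, -150) = -41526/36925 - 122/(3*(7 - 5*(-150))) = -41526*1/36925 - 122/(3*(7 + 750)) = -41526/36925 - 122/3/757 = -41526/36925 - 122/3*1/757 = -41526/36925 - 122/2271 = -98810396/83856675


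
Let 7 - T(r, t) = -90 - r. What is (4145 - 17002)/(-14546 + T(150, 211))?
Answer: 12857/14299 ≈ 0.89915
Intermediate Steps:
T(r, t) = 97 + r (T(r, t) = 7 - (-90 - r) = 7 + (90 + r) = 97 + r)
(4145 - 17002)/(-14546 + T(150, 211)) = (4145 - 17002)/(-14546 + (97 + 150)) = -12857/(-14546 + 247) = -12857/(-14299) = -12857*(-1/14299) = 12857/14299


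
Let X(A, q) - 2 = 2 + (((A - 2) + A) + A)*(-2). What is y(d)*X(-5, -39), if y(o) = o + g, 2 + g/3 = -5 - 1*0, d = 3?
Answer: -684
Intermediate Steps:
X(A, q) = 8 - 6*A (X(A, q) = 2 + (2 + (((A - 2) + A) + A)*(-2)) = 2 + (2 + (((-2 + A) + A) + A)*(-2)) = 2 + (2 + ((-2 + 2*A) + A)*(-2)) = 2 + (2 + (-2 + 3*A)*(-2)) = 2 + (2 + (4 - 6*A)) = 2 + (6 - 6*A) = 8 - 6*A)
g = -21 (g = -6 + 3*(-5 - 1*0) = -6 + 3*(-5 + 0) = -6 + 3*(-5) = -6 - 15 = -21)
y(o) = -21 + o (y(o) = o - 21 = -21 + o)
y(d)*X(-5, -39) = (-21 + 3)*(8 - 6*(-5)) = -18*(8 + 30) = -18*38 = -684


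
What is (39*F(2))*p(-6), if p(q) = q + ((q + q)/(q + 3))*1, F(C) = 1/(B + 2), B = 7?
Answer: -26/3 ≈ -8.6667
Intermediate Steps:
F(C) = 1/9 (F(C) = 1/(7 + 2) = 1/9)
p(q) = q + 2*q/(3 + q) (p(q) = q + ((2*q)/(3 + q))*1 = q + (2*q/(3 + q))*1 = q + 2*q/(3 + q))
(39*F(2))*p(-6) = (39*(1/9))*(-6*(5 - 6)/(3 - 6)) = 13*(-6*(-1)/(-3))/3 = 13*(-6*(-1/3)*(-1))/3 = (13/3)*(-2) = -26/3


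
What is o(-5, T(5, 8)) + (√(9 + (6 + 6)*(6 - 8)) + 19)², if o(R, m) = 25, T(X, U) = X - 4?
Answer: 371 + 38*I*√15 ≈ 371.0 + 147.17*I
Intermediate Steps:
T(X, U) = -4 + X
o(-5, T(5, 8)) + (√(9 + (6 + 6)*(6 - 8)) + 19)² = 25 + (√(9 + (6 + 6)*(6 - 8)) + 19)² = 25 + (√(9 + 12*(-2)) + 19)² = 25 + (√(9 - 24) + 19)² = 25 + (√(-15) + 19)² = 25 + (I*√15 + 19)² = 25 + (19 + I*√15)²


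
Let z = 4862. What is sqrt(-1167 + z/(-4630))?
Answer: 2*I*sqrt(1564960835)/2315 ≈ 34.177*I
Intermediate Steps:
sqrt(-1167 + z/(-4630)) = sqrt(-1167 + 4862/(-4630)) = sqrt(-1167 + 4862*(-1/4630)) = sqrt(-1167 - 2431/2315) = sqrt(-2704036/2315) = 2*I*sqrt(1564960835)/2315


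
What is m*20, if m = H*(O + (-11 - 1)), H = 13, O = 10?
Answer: -520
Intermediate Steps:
m = -26 (m = 13*(10 + (-11 - 1)) = 13*(10 - 12) = 13*(-2) = -26)
m*20 = -26*20 = -520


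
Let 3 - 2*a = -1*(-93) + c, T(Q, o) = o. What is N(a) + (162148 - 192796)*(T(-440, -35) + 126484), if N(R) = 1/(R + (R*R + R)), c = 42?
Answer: -16369727413247/4224 ≈ -3.8754e+9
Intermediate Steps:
a = -66 (a = 3/2 - (-1*(-93) + 42)/2 = 3/2 - (93 + 42)/2 = 3/2 - ½*135 = 3/2 - 135/2 = -66)
N(R) = 1/(R² + 2*R) (N(R) = 1/(R + (R² + R)) = 1/(R + (R + R²)) = 1/(R² + 2*R))
N(a) + (162148 - 192796)*(T(-440, -35) + 126484) = 1/((-66)*(2 - 66)) + (162148 - 192796)*(-35 + 126484) = -1/66/(-64) - 30648*126449 = -1/66*(-1/64) - 3875408952 = 1/4224 - 3875408952 = -16369727413247/4224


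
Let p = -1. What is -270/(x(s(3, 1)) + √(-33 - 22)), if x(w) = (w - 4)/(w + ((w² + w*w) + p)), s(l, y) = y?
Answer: 1620/229 + 1080*I*√55/229 ≈ 7.0742 + 34.976*I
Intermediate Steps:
x(w) = (-4 + w)/(-1 + w + 2*w²) (x(w) = (w - 4)/(w + ((w² + w*w) - 1)) = (-4 + w)/(w + ((w² + w²) - 1)) = (-4 + w)/(w + (2*w² - 1)) = (-4 + w)/(w + (-1 + 2*w²)) = (-4 + w)/(-1 + w + 2*w²))
-270/(x(s(3, 1)) + √(-33 - 22)) = -270/((-4 + 1)/(-1 + 1 + 2*1²) + √(-33 - 22)) = -270/(-3/(-1 + 1 + 2*1) + √(-55)) = -270/(-3/(-1 + 1 + 2) + I*√55) = -270/(-3/2 + I*√55)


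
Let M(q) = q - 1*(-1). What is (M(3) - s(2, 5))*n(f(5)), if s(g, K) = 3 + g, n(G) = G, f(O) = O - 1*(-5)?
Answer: -10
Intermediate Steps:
f(O) = 5 + O (f(O) = O + 5 = 5 + O)
M(q) = 1 + q (M(q) = q + 1 = 1 + q)
(M(3) - s(2, 5))*n(f(5)) = ((1 + 3) - (3 + 2))*(5 + 5) = (4 - 1*5)*10 = (4 - 5)*10 = -1*10 = -10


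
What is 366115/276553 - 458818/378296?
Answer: 5806172843/52309446844 ≈ 0.11100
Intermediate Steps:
366115/276553 - 458818/378296 = 366115*(1/276553) - 458818*1/378296 = 366115/276553 - 229409/189148 = 5806172843/52309446844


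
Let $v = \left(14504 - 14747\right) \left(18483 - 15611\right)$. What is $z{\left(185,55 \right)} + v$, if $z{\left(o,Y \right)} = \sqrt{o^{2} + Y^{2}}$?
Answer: $-697896 + 5 \sqrt{1490} \approx -6.977 \cdot 10^{5}$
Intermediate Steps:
$z{\left(o,Y \right)} = \sqrt{Y^{2} + o^{2}}$
$v = -697896$ ($v = \left(-243\right) 2872 = -697896$)
$z{\left(185,55 \right)} + v = \sqrt{55^{2} + 185^{2}} - 697896 = \sqrt{3025 + 34225} - 697896 = \sqrt{37250} - 697896 = 5 \sqrt{1490} - 697896 = -697896 + 5 \sqrt{1490}$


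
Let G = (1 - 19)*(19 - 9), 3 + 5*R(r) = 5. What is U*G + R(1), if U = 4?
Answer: -3598/5 ≈ -719.60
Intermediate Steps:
R(r) = 2/5 (R(r) = -3/5 + (1/5)*5 = -3/5 + 1 = 2/5)
G = -180 (G = -18*10 = -180)
U*G + R(1) = 4*(-180) + 2/5 = -720 + 2/5 = -3598/5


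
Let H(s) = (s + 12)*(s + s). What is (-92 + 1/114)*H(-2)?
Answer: 209740/57 ≈ 3679.6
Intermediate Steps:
H(s) = 2*s*(12 + s) (H(s) = (12 + s)*(2*s) = 2*s*(12 + s))
(-92 + 1/114)*H(-2) = (-92 + 1/114)*(2*(-2)*(12 - 2)) = (-92 + 1/114)*(2*(-2)*10) = -10487/114*(-40) = 209740/57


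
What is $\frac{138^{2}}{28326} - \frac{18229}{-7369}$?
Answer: $\frac{109448315}{34789049} \approx 3.1461$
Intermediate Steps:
$\frac{138^{2}}{28326} - \frac{18229}{-7369} = 19044 \cdot \frac{1}{28326} - - \frac{18229}{7369} = \frac{3174}{4721} + \frac{18229}{7369} = \frac{109448315}{34789049}$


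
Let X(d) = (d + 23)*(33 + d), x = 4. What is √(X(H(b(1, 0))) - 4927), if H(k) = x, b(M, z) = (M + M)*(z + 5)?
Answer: 2*I*√982 ≈ 62.674*I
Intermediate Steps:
b(M, z) = 2*M*(5 + z) (b(M, z) = (2*M)*(5 + z) = 2*M*(5 + z))
H(k) = 4
X(d) = (23 + d)*(33 + d)
√(X(H(b(1, 0))) - 4927) = √((759 + 4² + 56*4) - 4927) = √((759 + 16 + 224) - 4927) = √(999 - 4927) = √(-3928) = 2*I*√982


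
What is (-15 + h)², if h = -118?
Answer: 17689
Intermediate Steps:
(-15 + h)² = (-15 - 118)² = (-133)² = 17689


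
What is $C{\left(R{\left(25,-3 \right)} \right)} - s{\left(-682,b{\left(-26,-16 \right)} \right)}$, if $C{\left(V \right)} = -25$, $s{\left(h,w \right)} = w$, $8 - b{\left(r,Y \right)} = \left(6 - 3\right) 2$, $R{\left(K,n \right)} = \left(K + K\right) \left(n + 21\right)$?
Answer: $-27$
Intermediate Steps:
$R{\left(K,n \right)} = 2 K \left(21 + n\right)$
$b{\left(r,Y \right)} = 2$ ($b{\left(r,Y \right)} = 8 - \left(6 - 3\right) 2 = 8 - 3 \cdot 2 = 8 - 6 = 2$)
$C{\left(R{\left(25,-3 \right)} \right)} - s{\left(-682,b{\left(-26,-16 \right)} \right)} = -25 - 2 = -27$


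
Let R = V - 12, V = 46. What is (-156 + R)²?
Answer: 14884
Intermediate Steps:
R = 34 (R = 46 - 12 = 34)
(-156 + R)² = (-156 + 34)² = (-122)² = 14884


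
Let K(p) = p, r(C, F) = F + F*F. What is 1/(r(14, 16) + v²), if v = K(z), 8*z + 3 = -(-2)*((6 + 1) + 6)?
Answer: 64/17937 ≈ 0.0035680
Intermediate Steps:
z = 23/8 (z = -3/8 + (-(-2)*((6 + 1) + 6))/8 = -3/8 + (-(-2)*(7 + 6))/8 = -3/8 + (-(-2)*13)/8 = -3/8 + (-1*(-26))/8 = -3/8 + (⅛)*26 = -3/8 + 13/4 = 23/8 ≈ 2.8750)
r(C, F) = F + F²
v = 23/8 ≈ 2.8750
1/(r(14, 16) + v²) = 1/(16*(1 + 16) + (23/8)²) = 1/(16*17 + 529/64) = 1/(272 + 529/64) = 1/(17937/64) = 64/17937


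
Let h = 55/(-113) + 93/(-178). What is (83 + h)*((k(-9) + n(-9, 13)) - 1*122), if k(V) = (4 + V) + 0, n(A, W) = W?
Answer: -94002291/10057 ≈ -9347.0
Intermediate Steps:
k(V) = 4 + V
h = -20299/20114 (h = 55*(-1/113) + 93*(-1/178) = -55/113 - 93/178 = -20299/20114 ≈ -1.0092)
(83 + h)*((k(-9) + n(-9, 13)) - 1*122) = (83 - 20299/20114)*(((4 - 9) + 13) - 1*122) = 1649163*((-5 + 13) - 122)/20114 = 1649163*(8 - 122)/20114 = (1649163/20114)*(-114) = -94002291/10057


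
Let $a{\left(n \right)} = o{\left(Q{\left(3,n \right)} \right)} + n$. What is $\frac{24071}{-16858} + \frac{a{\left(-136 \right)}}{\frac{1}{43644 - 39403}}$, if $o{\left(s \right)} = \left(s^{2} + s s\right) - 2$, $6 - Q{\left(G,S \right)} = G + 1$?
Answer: $- \frac{9294345211}{16858} \approx -5.5133 \cdot 10^{5}$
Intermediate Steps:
$Q{\left(G,S \right)} = 5 - G$ ($Q{\left(G,S \right)} = 6 - \left(G + 1\right) = 6 - \left(1 + G\right) = 5 - G$)
$o{\left(s \right)} = -2 + 2 s^{2}$ ($o{\left(s \right)} = \left(s^{2} + s^{2}\right) - 2 = 2 s^{2} - 2 = -2 + 2 s^{2}$)
$a{\left(n \right)} = 6 + n$ ($a{\left(n \right)} = \left(-2 + 2 \left(5 - 3\right)^{2}\right) + n = \left(-2 + 2 \cdot 2^{2}\right) + n = \left(-2 + 2 \cdot 4\right) + n = \left(-2 + 8\right) + n = 6 + n$)
$\frac{24071}{-16858} + \frac{a{\left(-136 \right)}}{\frac{1}{43644 - 39403}} = \frac{24071}{-16858} + \frac{6 - 136}{\frac{1}{43644 - 39403}} = 24071 \left(- \frac{1}{16858}\right) - \frac{130}{\frac{1}{4241}} = - \frac{24071}{16858} - 130 \frac{1}{\frac{1}{4241}} = - \frac{24071}{16858} - 551330 = - \frac{9294345211}{16858}$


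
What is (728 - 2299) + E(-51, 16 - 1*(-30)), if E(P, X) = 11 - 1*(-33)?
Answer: -1527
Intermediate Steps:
E(P, X) = 44 (E(P, X) = 11 + 33 = 44)
(728 - 2299) + E(-51, 16 - 1*(-30)) = (728 - 2299) + 44 = -1571 + 44 = -1527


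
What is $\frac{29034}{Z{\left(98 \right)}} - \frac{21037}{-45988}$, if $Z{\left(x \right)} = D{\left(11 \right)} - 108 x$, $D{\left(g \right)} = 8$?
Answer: $- \frac{139091035}{60796136} \approx -2.2878$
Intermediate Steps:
$Z{\left(x \right)} = 8 - 108 x$
$\frac{29034}{Z{\left(98 \right)}} - \frac{21037}{-45988} = \frac{29034}{8 - 10584} - \frac{21037}{-45988} = \frac{29034}{8 - 10584} - - \frac{21037}{45988} = \frac{29034}{-10576} + \frac{21037}{45988} = 29034 \left(- \frac{1}{10576}\right) + \frac{21037}{45988} = - \frac{14517}{5288} + \frac{21037}{45988} = - \frac{139091035}{60796136}$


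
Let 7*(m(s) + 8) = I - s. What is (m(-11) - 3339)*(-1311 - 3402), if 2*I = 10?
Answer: 110345469/7 ≈ 1.5764e+7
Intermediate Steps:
I = 5 (I = (1/2)*10 = 5)
m(s) = -51/7 - s/7 (m(s) = -8 + (5 - s)/7 = -8 + (5/7 - s/7) = -51/7 - s/7)
(m(-11) - 3339)*(-1311 - 3402) = ((-51/7 - 1/7*(-11)) - 3339)*(-1311 - 3402) = ((-51/7 + 11/7) - 3339)*(-4713) = (-40/7 - 3339)*(-4713) = -23413/7*(-4713) = 110345469/7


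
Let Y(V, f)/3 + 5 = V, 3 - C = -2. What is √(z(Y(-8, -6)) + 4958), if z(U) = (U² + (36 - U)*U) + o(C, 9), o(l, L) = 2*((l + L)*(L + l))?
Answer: √3946 ≈ 62.817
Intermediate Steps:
C = 5 (C = 3 - 1*(-2) = 3 + 2 = 5)
Y(V, f) = -15 + 3*V
o(l, L) = 2*(L + l)² (o(l, L) = 2*((L + l)*(L + l)) = 2*(L + l)²)
z(U) = 392 + U² + U*(36 - U) (z(U) = (U² + (36 - U)*U) + 2*(9 + 5)² = (U² + U*(36 - U)) + 2*14² = (U² + U*(36 - U)) + 2*196 = (U² + U*(36 - U)) + 392 = 392 + U² + U*(36 - U))
√(z(Y(-8, -6)) + 4958) = √((392 + 36*(-15 + 3*(-8))) + 4958) = √((392 + 36*(-15 - 24)) + 4958) = √((392 + 36*(-39)) + 4958) = √((392 - 1404) + 4958) = √(-1012 + 4958) = √3946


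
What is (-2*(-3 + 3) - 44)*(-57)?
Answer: 2508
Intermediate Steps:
(-2*(-3 + 3) - 44)*(-57) = (-2*0 - 44)*(-57) = (0 - 44)*(-57) = -44*(-57) = 2508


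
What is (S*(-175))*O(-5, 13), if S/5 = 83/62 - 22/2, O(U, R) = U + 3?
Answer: -524125/31 ≈ -16907.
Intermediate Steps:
O(U, R) = 3 + U
S = -2995/62 (S = 5*(83/62 - 22/2) = 5*(83*(1/62) - 22*½) = 5*(83/62 - 11) = 5*(-599/62) = -2995/62 ≈ -48.306)
(S*(-175))*O(-5, 13) = (-2995/62*(-175))*(3 - 5) = (524125/62)*(-2) = -524125/31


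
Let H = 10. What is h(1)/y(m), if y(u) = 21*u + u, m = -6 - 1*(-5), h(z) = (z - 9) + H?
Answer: -1/11 ≈ -0.090909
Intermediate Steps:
h(z) = 1 + z (h(z) = (z - 9) + 10 = (-9 + z) + 10 = 1 + z)
m = -1 (m = -6 + 5 = -1)
y(u) = 22*u
h(1)/y(m) = (1 + 1)/((22*(-1))) = 2/(-22) = 2*(-1/22) = -1/11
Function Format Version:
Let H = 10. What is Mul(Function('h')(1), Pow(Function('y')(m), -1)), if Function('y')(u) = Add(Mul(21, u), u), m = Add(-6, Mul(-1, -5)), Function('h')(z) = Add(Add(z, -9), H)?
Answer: Rational(-1, 11) ≈ -0.090909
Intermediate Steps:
Function('h')(z) = Add(1, z) (Function('h')(z) = Add(Add(z, -9), 10) = Add(Add(-9, z), 10) = Add(1, z))
m = -1 (m = Add(-6, 5) = -1)
Function('y')(u) = Mul(22, u)
Mul(Function('h')(1), Pow(Function('y')(m), -1)) = Mul(Add(1, 1), Pow(Mul(22, -1), -1)) = Mul(2, Pow(-22, -1)) = Mul(2, Rational(-1, 22)) = Rational(-1, 11)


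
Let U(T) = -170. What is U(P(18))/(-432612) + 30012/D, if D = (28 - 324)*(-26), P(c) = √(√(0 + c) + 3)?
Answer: 811553729/208086372 ≈ 3.9001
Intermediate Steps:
P(c) = √(3 + √c) (P(c) = √(√c + 3) = √(3 + √c))
D = 7696 (D = -296*(-26) = 7696)
U(P(18))/(-432612) + 30012/D = -170/(-432612) + 30012/7696 = -170*(-1/432612) + 30012*(1/7696) = 85/216306 + 7503/1924 = 811553729/208086372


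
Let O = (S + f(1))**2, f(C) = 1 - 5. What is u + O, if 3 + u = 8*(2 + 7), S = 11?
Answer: 118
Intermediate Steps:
f(C) = -4
u = 69 (u = -3 + 8*(2 + 7) = -3 + 8*9 = -3 + 72 = 69)
O = 49 (O = (11 - 4)**2 = 7**2 = 49)
u + O = 69 + 49 = 118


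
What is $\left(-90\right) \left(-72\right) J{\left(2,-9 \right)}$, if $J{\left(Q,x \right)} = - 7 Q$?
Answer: $-90720$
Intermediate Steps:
$\left(-90\right) \left(-72\right) J{\left(2,-9 \right)} = \left(-90\right) \left(-72\right) \left(\left(-7\right) 2\right) = 6480 \left(-14\right) = -90720$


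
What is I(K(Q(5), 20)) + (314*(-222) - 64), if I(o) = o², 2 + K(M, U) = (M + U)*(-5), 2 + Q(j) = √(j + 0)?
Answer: -61183 + 920*√5 ≈ -59126.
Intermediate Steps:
Q(j) = -2 + √j (Q(j) = -2 + √(j + 0) = -2 + √j)
K(M, U) = -2 - 5*M - 5*U (K(M, U) = -2 + (M + U)*(-5) = -2 + (-5*M - 5*U) = -2 - 5*M - 5*U)
I(K(Q(5), 20)) + (314*(-222) - 64) = (-2 - 5*(-2 + √5) - 5*20)² + (314*(-222) - 64) = (-2 + (10 - 5*√5) - 100)² + (-69708 - 64) = (-92 - 5*√5)² - 69772 = -69772 + (-92 - 5*√5)²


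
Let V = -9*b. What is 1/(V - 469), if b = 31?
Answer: -1/748 ≈ -0.0013369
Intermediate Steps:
V = -279 (V = -9*31 = -279)
1/(V - 469) = 1/(-279 - 469) = 1/(-748) = -1/748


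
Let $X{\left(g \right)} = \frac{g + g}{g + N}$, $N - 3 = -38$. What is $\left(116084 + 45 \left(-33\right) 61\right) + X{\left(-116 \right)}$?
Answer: $\frac{3850581}{151} \approx 25501.0$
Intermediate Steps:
$N = -35$ ($N = 3 - 38 = -35$)
$X{\left(g \right)} = \frac{2 g}{-35 + g}$ ($X{\left(g \right)} = \frac{g + g}{g - 35} = \frac{2 g}{-35 + g}$)
$\left(116084 + 45 \left(-33\right) 61\right) + X{\left(-116 \right)} = \left(116084 + 45 \left(-33\right) 61\right) + 2 \left(-116\right) \frac{1}{-35 - 116} = \left(116084 - 90585\right) + 2 \left(-116\right) \frac{1}{-151} = \left(116084 - 90585\right) + 2 \left(-116\right) \left(- \frac{1}{151}\right) = 25499 + \frac{232}{151} = \frac{3850581}{151}$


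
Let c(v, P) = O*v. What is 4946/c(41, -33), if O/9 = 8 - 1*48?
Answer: -2473/7380 ≈ -0.33509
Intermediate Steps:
O = -360 (O = 9*(8 - 1*48) = 9*(8 - 48) = 9*(-40) = -360)
c(v, P) = -360*v
4946/c(41, -33) = 4946/((-360*41)) = 4946/(-14760) = 4946*(-1/14760) = -2473/7380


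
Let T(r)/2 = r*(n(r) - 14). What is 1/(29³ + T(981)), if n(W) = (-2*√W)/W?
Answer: -3079/9464545 + 12*√109/9464545 ≈ -0.00031208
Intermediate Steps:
n(W) = -2/√W
T(r) = 2*r*(-14 - 2/√r) (T(r) = 2*(r*(-2/√r - 14)) = 2*(r*(-14 - 2/√r)) = 2*r*(-14 - 2/√r))
1/(29³ + T(981)) = 1/(29³ + (-28*981 - 12*√109)) = 1/(24389 + (-27468 - 12*√109)) = 1/(-3079 - 12*√109)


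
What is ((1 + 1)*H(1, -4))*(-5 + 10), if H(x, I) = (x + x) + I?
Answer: -20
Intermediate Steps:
H(x, I) = I + 2*x (H(x, I) = 2*x + I = I + 2*x)
((1 + 1)*H(1, -4))*(-5 + 10) = ((1 + 1)*(-4 + 2*1))*(-5 + 10) = (2*(-4 + 2))*5 = (2*(-2))*5 = -4*5 = -20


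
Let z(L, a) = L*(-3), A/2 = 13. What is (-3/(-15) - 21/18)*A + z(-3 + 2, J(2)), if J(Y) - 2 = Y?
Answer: -332/15 ≈ -22.133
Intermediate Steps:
A = 26 (A = 2*13 = 26)
J(Y) = 2 + Y
z(L, a) = -3*L
(-3/(-15) - 21/18)*A + z(-3 + 2, J(2)) = (-3/(-15) - 21/18)*26 - 3*(-3 + 2) = (-3*(-1/15) - 21*1/18)*26 - 3*(-1) = (1/5 - 7/6)*26 + 3 = -29/30*26 + 3 = -377/15 + 3 = -332/15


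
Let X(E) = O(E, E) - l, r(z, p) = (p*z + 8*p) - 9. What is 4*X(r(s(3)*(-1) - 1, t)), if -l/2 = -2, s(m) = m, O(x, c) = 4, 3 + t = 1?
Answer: 0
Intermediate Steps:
t = -2 (t = -3 + 1 = -2)
l = 4 (l = -2*(-2) = 4)
r(z, p) = -9 + 8*p + p*z (r(z, p) = (8*p + p*z) - 9 = -9 + 8*p + p*z)
X(E) = 0 (X(E) = 4 - 1*4 = 4 - 4 = 0)
4*X(r(s(3)*(-1) - 1, t)) = 4*0 = 0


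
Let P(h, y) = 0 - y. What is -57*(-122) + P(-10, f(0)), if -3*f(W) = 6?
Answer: 6956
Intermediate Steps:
f(W) = -2 (f(W) = -1/3*6 = -2)
P(h, y) = -y
-57*(-122) + P(-10, f(0)) = -57*(-122) - 1*(-2) = 6954 + 2 = 6956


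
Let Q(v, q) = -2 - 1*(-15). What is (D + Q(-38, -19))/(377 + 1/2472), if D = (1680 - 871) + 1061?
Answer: 664968/133135 ≈ 4.9947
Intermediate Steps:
Q(v, q) = 13 (Q(v, q) = -2 + 15 = 13)
D = 1870 (D = 809 + 1061 = 1870)
(D + Q(-38, -19))/(377 + 1/2472) = (1870 + 13)/(377 + 1/2472) = 1883/(377 + 1/2472) = 1883/(931945/2472) = 1883*(2472/931945) = 664968/133135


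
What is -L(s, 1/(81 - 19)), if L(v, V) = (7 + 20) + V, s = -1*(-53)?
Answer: -1675/62 ≈ -27.016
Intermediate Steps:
s = 53
L(v, V) = 27 + V
-L(s, 1/(81 - 19)) = -(27 + 1/(81 - 19)) = -(27 + 1/62) = -1*1675/62 = -1675/62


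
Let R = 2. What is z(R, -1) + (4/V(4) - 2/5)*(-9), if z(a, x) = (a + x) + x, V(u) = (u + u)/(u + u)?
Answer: -162/5 ≈ -32.400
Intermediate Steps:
V(u) = 1 (V(u) = (2*u)/((2*u)) = (2*u)*(1/(2*u)) = 1)
z(a, x) = a + 2*x
z(R, -1) + (4/V(4) - 2/5)*(-9) = (2 + 2*(-1)) + (4/1 - 2/5)*(-9) = (2 - 2) + (4*1 - 2*⅕)*(-9) = 0 + (4 - ⅖)*(-9) = 0 + (18/5)*(-9) = 0 - 162/5 = -162/5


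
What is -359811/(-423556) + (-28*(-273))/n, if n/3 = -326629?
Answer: 116445486431/138345672724 ≈ 0.84170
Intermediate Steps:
n = -979887 (n = 3*(-326629) = -979887)
-359811/(-423556) + (-28*(-273))/n = -359811/(-423556) - 28*(-273)/(-979887) = -359811*(-1/423556) + 7644*(-1/979887) = 359811/423556 - 2548/326629 = 116445486431/138345672724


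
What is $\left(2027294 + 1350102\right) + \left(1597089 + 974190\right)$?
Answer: $5948675$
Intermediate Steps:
$\left(2027294 + 1350102\right) + \left(1597089 + 974190\right) = 3377396 + 2571279 = 5948675$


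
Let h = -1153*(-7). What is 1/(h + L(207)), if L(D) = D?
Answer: 1/8278 ≈ 0.00012080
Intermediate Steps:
h = 8071
1/(h + L(207)) = 1/(8071 + 207) = 1/8278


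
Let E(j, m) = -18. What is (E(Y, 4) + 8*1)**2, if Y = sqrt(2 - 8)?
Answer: 100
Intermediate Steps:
Y = I*sqrt(6) (Y = sqrt(-6) = I*sqrt(6) ≈ 2.4495*I)
(E(Y, 4) + 8*1)**2 = (-18 + 8*1)**2 = (-18 + 8)**2 = (-10)**2 = 100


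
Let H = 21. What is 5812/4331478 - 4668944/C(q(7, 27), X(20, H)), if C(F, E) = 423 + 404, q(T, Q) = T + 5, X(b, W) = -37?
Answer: -10111711706354/1791066153 ≈ -5645.6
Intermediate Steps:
q(T, Q) = 5 + T
C(F, E) = 827
5812/4331478 - 4668944/C(q(7, 27), X(20, H)) = 5812/4331478 - 4668944/827 = 5812*(1/4331478) - 4668944*1/827 = 2906/2165739 - 4668944/827 = -10111711706354/1791066153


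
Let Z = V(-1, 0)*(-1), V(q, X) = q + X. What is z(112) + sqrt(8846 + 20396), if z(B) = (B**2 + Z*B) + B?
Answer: 12768 + sqrt(29242) ≈ 12939.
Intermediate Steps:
V(q, X) = X + q
Z = 1 (Z = (0 - 1)*(-1) = -1*(-1) = 1)
z(B) = B**2 + 2*B (z(B) = (B**2 + 1*B) + B = (B**2 + B) + B = (B + B**2) + B = B**2 + 2*B)
z(112) + sqrt(8846 + 20396) = 112*(2 + 112) + sqrt(8846 + 20396) = 112*114 + sqrt(29242) = 12768 + sqrt(29242)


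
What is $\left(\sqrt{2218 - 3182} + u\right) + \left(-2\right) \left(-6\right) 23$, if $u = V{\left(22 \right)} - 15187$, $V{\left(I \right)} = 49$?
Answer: $-14862 + 2 i \sqrt{241} \approx -14862.0 + 31.048 i$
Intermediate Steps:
$u = -15138$ ($u = 49 - 15187 = -15138$)
$\left(\sqrt{2218 - 3182} + u\right) + \left(-2\right) \left(-6\right) 23 = \left(\sqrt{2218 - 3182} - 15138\right) + \left(-2\right) \left(-6\right) 23 = \left(\sqrt{-964} - 15138\right) + 12 \cdot 23 = \left(2 i \sqrt{241} - 15138\right) + 276 = \left(-15138 + 2 i \sqrt{241}\right) + 276 = -14862 + 2 i \sqrt{241}$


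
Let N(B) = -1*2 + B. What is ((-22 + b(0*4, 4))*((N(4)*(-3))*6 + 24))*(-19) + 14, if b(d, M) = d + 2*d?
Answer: -5002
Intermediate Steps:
N(B) = -2 + B
b(d, M) = 3*d
((-22 + b(0*4, 4))*((N(4)*(-3))*6 + 24))*(-19) + 14 = ((-22 + 3*(0*4))*(((-2 + 4)*(-3))*6 + 24))*(-19) + 14 = ((-22 + 3*0)*((2*(-3))*6 + 24))*(-19) + 14 = ((-22 + 0)*(-6*6 + 24))*(-19) + 14 = -22*(-36 + 24)*(-19) + 14 = -22*(-12)*(-19) + 14 = 264*(-19) + 14 = -5016 + 14 = -5002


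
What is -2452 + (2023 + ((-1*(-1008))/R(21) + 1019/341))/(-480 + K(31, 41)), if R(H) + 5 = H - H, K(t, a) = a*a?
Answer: -5017862078/2047705 ≈ -2450.5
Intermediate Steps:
K(t, a) = a**2
R(H) = -5 (R(H) = -5 + (H - H) = -5 + 0 = -5)
-2452 + (2023 + ((-1*(-1008))/R(21) + 1019/341))/(-480 + K(31, 41)) = -2452 + (2023 + (-1*(-1008)/(-5) + 1019/341))/(-480 + 41**2) = -2452 + (2023 + (1008*(-1/5) + 1019*(1/341)))/(-480 + 1681) = -2452 + (2023 + (-1008/5 + 1019/341))/1201 = -2452 + (2023 - 338633/1705)*(1/1201) = -2452 + (3110582/1705)*(1/1201) = -2452 + 3110582/2047705 = -5017862078/2047705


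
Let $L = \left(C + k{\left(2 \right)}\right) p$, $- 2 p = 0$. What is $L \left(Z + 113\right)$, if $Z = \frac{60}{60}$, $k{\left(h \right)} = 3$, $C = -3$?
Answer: $0$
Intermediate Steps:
$p = 0$ ($p = \left(- \frac{1}{2}\right) 0 = 0$)
$Z = 1$ ($Z = 60 \cdot \frac{1}{60} = 1$)
$L = 0$ ($L = \left(-3 + 3\right) 0 = 0 \cdot 0 = 0$)
$L \left(Z + 113\right) = 0 \left(1 + 113\right) = 0 \cdot 114 = 0$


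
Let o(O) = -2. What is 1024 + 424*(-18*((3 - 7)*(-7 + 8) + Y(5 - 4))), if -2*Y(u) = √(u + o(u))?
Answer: 31552 + 3816*I ≈ 31552.0 + 3816.0*I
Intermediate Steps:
Y(u) = -√(-2 + u)/2 (Y(u) = -√(u - 2)/2 = -√(-2 + u)/2)
1024 + 424*(-18*((3 - 7)*(-7 + 8) + Y(5 - 4))) = 1024 + 424*(-18*((3 - 7)*(-7 + 8) - √(-2 + (5 - 4))/2)) = 1024 + 424*(-18*(-4*1 - √(-2 + 1)/2)) = 1024 + 424*(-18*(-4 - I/2)) = 1024 + 424*(72 + 9*I) = 1024 + (30528 + 3816*I) = 31552 + 3816*I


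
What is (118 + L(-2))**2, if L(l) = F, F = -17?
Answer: 10201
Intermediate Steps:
L(l) = -17
(118 + L(-2))**2 = (118 - 17)**2 = 101**2 = 10201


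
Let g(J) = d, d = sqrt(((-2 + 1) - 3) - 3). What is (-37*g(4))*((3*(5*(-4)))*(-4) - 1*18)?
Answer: -8214*I*sqrt(7) ≈ -21732.0*I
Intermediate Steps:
d = I*sqrt(7) (d = sqrt((-1 - 3) - 3) = sqrt(-4 - 3) = sqrt(-7) = I*sqrt(7) ≈ 2.6458*I)
g(J) = I*sqrt(7)
(-37*g(4))*((3*(5*(-4)))*(-4) - 1*18) = (-37*I*sqrt(7))*((3*(5*(-4)))*(-4) - 1*18) = (-37*I*sqrt(7))*((3*(-20))*(-4) - 18) = (-37*I*sqrt(7))*(-60*(-4) - 18) = (-37*I*sqrt(7))*(240 - 18) = -37*I*sqrt(7)*222 = -8214*I*sqrt(7)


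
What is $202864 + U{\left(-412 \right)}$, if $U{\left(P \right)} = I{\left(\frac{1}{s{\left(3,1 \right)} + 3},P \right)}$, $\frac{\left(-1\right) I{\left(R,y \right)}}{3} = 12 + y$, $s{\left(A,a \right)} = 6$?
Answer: $204064$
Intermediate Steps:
$I{\left(R,y \right)} = -36 - 3 y$ ($I{\left(R,y \right)} = - 3 \left(12 + y\right) = -36 - 3 y$)
$U{\left(P \right)} = -36 - 3 P$
$202864 + U{\left(-412 \right)} = 202864 - -1200 = 202864 + \left(-36 + 1236\right) = 202864 + 1200 = 204064$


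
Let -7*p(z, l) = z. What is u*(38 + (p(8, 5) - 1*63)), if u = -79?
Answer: 14457/7 ≈ 2065.3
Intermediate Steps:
p(z, l) = -z/7
u*(38 + (p(8, 5) - 1*63)) = -79*(38 + (-⅐*8 - 1*63)) = -79*(38 + (-8/7 - 63)) = -79*(38 - 449/7) = -79*(-183/7) = 14457/7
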